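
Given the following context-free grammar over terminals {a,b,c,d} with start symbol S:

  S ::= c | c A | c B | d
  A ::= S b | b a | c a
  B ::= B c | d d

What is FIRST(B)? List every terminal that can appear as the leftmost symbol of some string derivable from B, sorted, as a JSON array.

FIRST sets, iterate to fixpoint:
[1]
  A via A→b a: +{b}
  A via A→c a: +{c}
  B via B→d d: +{d}
  S via S→c: +{c}
  S via S→d: +{d}
  S: {c,d}  A: {b,c}  B: {d}
[2]
  A via A→S b: +{d}
  S: {c,d}  A: {b,c,d}  B: {d}
[3] (stable)
  S: {c,d}  A: {b,c,d}  B: {d}

FIRST(B) = ["d"]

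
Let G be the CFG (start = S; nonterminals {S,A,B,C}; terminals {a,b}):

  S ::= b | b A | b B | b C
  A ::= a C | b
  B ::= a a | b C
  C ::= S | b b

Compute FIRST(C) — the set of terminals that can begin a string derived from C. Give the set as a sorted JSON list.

Compute FIRST by fixpoint:
pass 1:
  A via A→a C: +{a}
  A via A→b: +{b}
  B via B→a a: +{a}
  B via B→b C: +{b}
  C via C→b b: +{b}
  S via S→b: +{b}
  FIRST[S]={b}  FIRST[A]={a,b}  FIRST[B]={a,b}  FIRST[C]={b}
pass 2: — fixpoint
  FIRST[S]={b}  FIRST[A]={a,b}  FIRST[B]={a,b}  FIRST[C]={b}

FIRST(C) = ["b"]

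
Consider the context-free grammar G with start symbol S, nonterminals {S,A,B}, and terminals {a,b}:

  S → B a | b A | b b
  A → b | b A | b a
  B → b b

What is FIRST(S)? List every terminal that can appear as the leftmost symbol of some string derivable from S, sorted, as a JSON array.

FIRST sets, iterate to fixpoint:
iter 1:
  A via A→b: +{b}
  B via B→b b: +{b}
  S via S→B a: +{b}
  FIRST[S]={b}  FIRST[A]={b}  FIRST[B]={b}
iter 2: done
  FIRST[S]={b}  FIRST[A]={b}  FIRST[B]={b}

FIRST(S) = ["b"]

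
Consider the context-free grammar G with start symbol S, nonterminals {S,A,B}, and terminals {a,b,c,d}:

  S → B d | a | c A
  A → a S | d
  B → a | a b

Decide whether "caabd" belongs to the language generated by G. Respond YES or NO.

CNF form of G:
  S -> B T2 | T3 A | a
  A -> T0 S | d
  B -> T0 T1 | a
  T0 -> a
  T1 -> b
  T2 -> d
  T3 -> c

Fill CYK table bottom-up:
  cell(0,0) c: {T3}  orig:{}
  cell(1,1) a: {B,S,T0}  orig:{B,S}
  cell(2,2) a: {B,S,T0}  orig:{B,S}
  cell(3,3) b: {T1}  orig:{}
  cell(4,4) d: {A,T2}  orig:{A}
  cell(0,1) ca: ∅
  cell(1,2) aa: {A}
  cell(2,3) ab: {B}
  cell(3,4) bd: ∅
  cell(0,2) caa: {S}
  cell(1,3) aab: ∅
  cell(2,4) abd: {S}
  cell(0,3) caab: ∅
  cell(1,4) aabd: {A}
  cell(0,4) caabd: {S}

S ∈ T[0,4] ⇒ YES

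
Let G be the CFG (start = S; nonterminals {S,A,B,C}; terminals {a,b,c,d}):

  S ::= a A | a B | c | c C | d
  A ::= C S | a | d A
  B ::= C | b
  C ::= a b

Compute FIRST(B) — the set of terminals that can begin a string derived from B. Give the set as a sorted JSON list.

FIRST iteration:
iter 1:
  A via A→a: +{a}
  A via A→d A: +{d}
  B via B→b: +{b}
  C via C→a b: +{a}
  S via S→a A: +{a}
  S via S→c: +{c}
  S via S→d: +{d}
  FIRST[S]={a,c,d}  FIRST[A]={a,d}  FIRST[B]={b}  FIRST[C]={a}
iter 2:
  B via B→C: +{a}
  FIRST[S]={a,c,d}  FIRST[A]={a,d}  FIRST[B]={a,b}  FIRST[C]={a}
iter 3: (stable)
  FIRST[S]={a,c,d}  FIRST[A]={a,d}  FIRST[B]={a,b}  FIRST[C]={a}

FIRST(B) = ["a", "b"]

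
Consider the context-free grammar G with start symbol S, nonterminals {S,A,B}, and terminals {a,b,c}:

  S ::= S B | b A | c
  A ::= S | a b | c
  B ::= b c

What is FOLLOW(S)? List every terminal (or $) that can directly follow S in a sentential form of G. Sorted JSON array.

Compute FIRST by fixpoint:
pass 1:
  A via A→a b: +{a}
  A via A→c: +{c}
  B via B→b c: +{b}
  S via S→b A: +{b}
  S via S→c: +{c}
  FIRST(S)={b,c}  FIRST(A)={a,c}  FIRST(B)={b}
pass 2:
  A via A→S: +{b}
  FIRST(S)={b,c}  FIRST(A)={a,b,c}  FIRST(B)={b}
pass 3: (no change)
  FIRST(S)={b,c}  FIRST(A)={a,b,c}  FIRST(B)={b}

FOLLOW iteration:
seed FOLLOW(S) with $
pass 1:
  S→S B: FOLLOW(S) ⊇ FIRST(B) = {b}; new: +{b}
  S→S B: FOLLOW(B) ⊇ FOLLOW(S) ⊇ {$,b}; new: +{$,b}
  S→b A: FOLLOW(A) ⊇ FOLLOW(S) ⊇ {$,b}; new: +{$,b}
  FOLLOW[S]={$,b}  FOLLOW[A]={$,b}  FOLLOW[B]={$,b}
pass 2: (no change)
  FOLLOW[S]={$,b}  FOLLOW[A]={$,b}  FOLLOW[B]={$,b}

FOLLOW(S) = ["$", "b"]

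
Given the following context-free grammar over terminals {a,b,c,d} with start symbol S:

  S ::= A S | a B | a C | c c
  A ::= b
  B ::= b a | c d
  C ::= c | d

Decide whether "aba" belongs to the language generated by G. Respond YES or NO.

Convert to CNF:
  S -> A S | T1 B | T1 C | T2 T2
  A -> b
  B -> T0 T1 | T2 T3
  C -> c | d
  T0 -> b
  T1 -> a
  T2 -> c
  T3 -> d

Fill CYK table bottom-up:
  [0..0]={T1}  "a"  orig:{}
  [1..1]={A,T0}  "b"  orig:{A}
  [2..2]={T1}  "a"  orig:{}
  [0..1]=∅  "ab"
  [1..2]={B}  "ba"
  [0..2]={S}  "aba"

S ∈ T[0,2] ⇒ YES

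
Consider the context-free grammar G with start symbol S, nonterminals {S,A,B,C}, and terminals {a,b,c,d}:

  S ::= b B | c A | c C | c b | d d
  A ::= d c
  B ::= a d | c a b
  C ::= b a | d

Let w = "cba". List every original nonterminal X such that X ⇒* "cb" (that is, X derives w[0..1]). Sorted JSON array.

CNF form of G:
  S -> T0 T0 | T1 A | T1 C | T1 T3 | T3 B
  A -> T0 T1
  B -> T1 X4 | T2 T0
  C -> T3 T2 | d
  T0 -> d
  T1 -> c
  T2 -> a
  T3 -> b
  X4 -> T2 T3

Fill CYK table bottom-up (cells [i..j] with 0 ≤ i ≤ j ≤ 1 only):
  cell(0,0) c: {T1}  orig:{}
  cell(1,1) b: {T3}  orig:{}
  cell(0,1) cb: {S}

Original NTs in T[0,1] deriving "cb": ["S"]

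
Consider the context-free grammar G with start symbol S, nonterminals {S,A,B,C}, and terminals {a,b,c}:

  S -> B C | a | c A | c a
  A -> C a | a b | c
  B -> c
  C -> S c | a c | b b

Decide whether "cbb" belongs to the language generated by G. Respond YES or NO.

CNF form of G:
  S -> B C | T2 A | T2 T0 | a
  A -> C T0 | T0 T1 | c
  B -> c
  C -> S T2 | T0 T2 | T1 T1
  T0 -> a
  T1 -> b
  T2 -> c

CYK fill:
  T[0,0] 'c' = {A,B,T2}  orig:{A,B}
  T[1,1] 'b' = {T1}  orig:{}
  T[2,2] 'b' = {T1}  orig:{}
  T[0,1] 'cb' = ∅
  T[1,2] 'bb' = {C}
  T[0,2] 'cbb' = {S}

S ∈ T[0,2] ⇒ YES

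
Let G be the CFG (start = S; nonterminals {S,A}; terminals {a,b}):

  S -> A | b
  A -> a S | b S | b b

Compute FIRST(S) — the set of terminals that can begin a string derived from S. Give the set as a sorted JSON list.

FIRST sets, iterate to fixpoint:
pass 1:
  A via A→a S: +{a}
  A via A→b S: +{b}
  S via S→A: +{a,b}
  FIRST(S)={a,b}  FIRST(A)={a,b}
pass 2: (no change)
  FIRST(S)={a,b}  FIRST(A)={a,b}

FIRST(S) = ["a", "b"]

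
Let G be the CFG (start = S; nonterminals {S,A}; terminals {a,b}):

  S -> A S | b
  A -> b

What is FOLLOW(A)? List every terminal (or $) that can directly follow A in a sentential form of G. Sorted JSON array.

FIRST iteration:
pass 1:
  A via A→b: +{b}
  S via S→A S: +{b}
  FIRST(S)={b}  FIRST(A)={b}
pass 2: (no change)
  FIRST(S)={b}  FIRST(A)={b}

FOLLOW iteration:
initialize: $ ∈ FOLLOW(S)
[1]
  S→A S: FOLLOW(A) ⊇ FIRST(S) = {b}; new: +{b}
  S: {$}  A: {b}
[2] (stable)
  S: {$}  A: {b}

FOLLOW(A) = ["b"]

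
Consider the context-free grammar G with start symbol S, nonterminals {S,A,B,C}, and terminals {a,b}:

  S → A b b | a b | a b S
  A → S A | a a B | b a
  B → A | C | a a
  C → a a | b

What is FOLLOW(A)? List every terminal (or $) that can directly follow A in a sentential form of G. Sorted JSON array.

FIRST iteration:
pass 1:
  A via A→a a B: +{a}
  A via A→b a: +{b}
  B via B→A: +{a,b}
  C via C→a a: +{a}
  C via C→b: +{b}
  S via S→A b b: +{a,b}
  FIRST(S)={a,b}  FIRST(A)={a,b}  FIRST(B)={a,b}  FIRST(C)={a,b}
pass 2: (stable)
  FIRST(S)={a,b}  FIRST(A)={a,b}  FIRST(B)={a,b}  FIRST(C)={a,b}

Compute FOLLOW by fixpoint:
FOLLOW(S) := {$}
round 1:
  A→S A: FOLLOW(S) ⊇ FIRST(A) = {a,b}; new: +{a,b}
  S→A b b: FOLLOW(A) ⊇ FIRST(b) = {b}; new: +{b}
  S: {$,a,b}  A: {b}  B: {}  C: {}
round 2:
  A→a a B: FOLLOW(B) ⊇ FOLLOW(A) ⊇ {b}; new: +{b}
  B→C: FOLLOW(C) ⊇ FOLLOW(B) ⊇ {b}; new: +{b}
  S: {$,a,b}  A: {b}  B: {b}  C: {b}
round 3: — fixpoint
  S: {$,a,b}  A: {b}  B: {b}  C: {b}

FOLLOW(A) = ["b"]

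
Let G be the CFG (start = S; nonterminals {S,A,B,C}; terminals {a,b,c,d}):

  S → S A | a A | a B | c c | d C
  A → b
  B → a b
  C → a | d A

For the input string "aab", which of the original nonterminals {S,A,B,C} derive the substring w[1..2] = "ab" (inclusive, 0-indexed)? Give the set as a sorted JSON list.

Convert to CNF:
  S -> S A | T0 A | T0 B | T2 C | T3 T3
  A -> b
  B -> T0 T1
  C -> T2 A | a
  T0 -> a
  T1 -> b
  T2 -> d
  T3 -> c

Fill CYK table bottom-up — only the sub-triangle for w[1..2]:
  T[1,1] 'a' = {C,T0}  orig:{C}
  T[2,2] 'b' = {A,T1}  orig:{A}
  T[1,2] 'ab' = {B,S}

Original NTs in T[1,2] deriving "ab": ["B", "S"]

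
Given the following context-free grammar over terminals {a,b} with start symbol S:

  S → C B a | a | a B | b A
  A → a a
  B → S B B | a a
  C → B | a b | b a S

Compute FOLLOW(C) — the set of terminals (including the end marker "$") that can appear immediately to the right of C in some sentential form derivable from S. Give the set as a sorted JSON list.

Compute FIRST by fixpoint:
round 1:
  A via A→a a: +{a}
  B via B→a a: +{a}
  C via C→B: +{a}
  C via C→b a S: +{b}
  S via S→C B a: +{a,b}
  FIRST[S]={a,b}  FIRST[A]={a}  FIRST[B]={a}  FIRST[C]={a,b}
round 2:
  B via B→S B B: +{b}
  FIRST[S]={a,b}  FIRST[A]={a}  FIRST[B]={a,b}  FIRST[C]={a,b}
round 3: (stable)
  FIRST[S]={a,b}  FIRST[A]={a}  FIRST[B]={a,b}  FIRST[C]={a,b}

Compute FOLLOW by fixpoint:
initialize: $ ∈ FOLLOW(S)
round 1:
  B→S B B: FOLLOW(S) ⊇ FIRST(B) = {a,b}; new: +{a,b}
  B→S B B: FOLLOW(B) ⊇ FIRST(B) = {a,b}; new: +{a,b}
  S→C B a: FOLLOW(C) ⊇ FIRST(B) = {a,b}; new: +{a,b}
  S→a B: FOLLOW(B) ⊇ FOLLOW(S) ⊇ {$,a,b}; new: +{$}
  S→b A: FOLLOW(A) ⊇ FOLLOW(S) ⊇ {$,a,b}; new: +{$,a,b}
  FOLLOW[S]={$,a,b}  FOLLOW[A]={$,a,b}  FOLLOW[B]={$,a,b}  FOLLOW[C]={a,b}
round 2: done
  FOLLOW[S]={$,a,b}  FOLLOW[A]={$,a,b}  FOLLOW[B]={$,a,b}  FOLLOW[C]={a,b}

FOLLOW(C) = ["a", "b"]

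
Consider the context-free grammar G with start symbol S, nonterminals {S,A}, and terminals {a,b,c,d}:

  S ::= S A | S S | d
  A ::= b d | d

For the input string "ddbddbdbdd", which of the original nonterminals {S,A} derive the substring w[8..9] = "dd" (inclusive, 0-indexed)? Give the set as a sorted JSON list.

CNF form of G:
  S -> S A | S S | d
  A -> T0 T1 | d
  T0 -> b
  T1 -> d

CYK fill, restricted to cells inside w[8..9]:
  [8..8]={A,S,T1}  "d"  orig:{A,S}
  [9..9]={A,S,T1}  "d"  orig:{A,S}
  [8..9]={S}  "dd"

Original NTs in T[8,9] deriving "dd": ["S"]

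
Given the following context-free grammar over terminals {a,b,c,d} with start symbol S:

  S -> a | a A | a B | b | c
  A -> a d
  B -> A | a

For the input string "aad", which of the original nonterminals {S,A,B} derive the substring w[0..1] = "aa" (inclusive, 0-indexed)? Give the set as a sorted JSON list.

Convert to CNF:
  S -> T0 A | T0 B | a | b | c
  A -> T0 T1
  B -> T0 T1 | a
  T0 -> a
  T1 -> d

CYK table (by increasing span), restricted to cells inside w[0..1]:
  T[0,0] 'a' = {B,S,T0}  orig:{B,S}
  T[1,1] 'a' = {B,S,T0}  orig:{B,S}
  T[0,1] 'aa' = {S}

Original NTs in T[0,1] deriving "aa": ["S"]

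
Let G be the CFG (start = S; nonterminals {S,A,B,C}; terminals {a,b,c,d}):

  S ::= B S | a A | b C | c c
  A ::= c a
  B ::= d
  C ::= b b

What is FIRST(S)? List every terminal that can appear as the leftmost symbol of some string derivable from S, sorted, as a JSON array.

Compute FIRST by fixpoint:
pass 1:
  A via A→c a: +{c}
  B via B→d: +{d}
  C via C→b b: +{b}
  S via S→B S: +{d}
  S via S→a A: +{a}
  S via S→b C: +{b}
  S via S→c c: +{c}
  FIRST(S)={a,b,c,d}  FIRST(A)={c}  FIRST(B)={d}  FIRST(C)={b}
pass 2: (no change)
  FIRST(S)={a,b,c,d}  FIRST(A)={c}  FIRST(B)={d}  FIRST(C)={b}

FIRST(S) = ["a", "b", "c", "d"]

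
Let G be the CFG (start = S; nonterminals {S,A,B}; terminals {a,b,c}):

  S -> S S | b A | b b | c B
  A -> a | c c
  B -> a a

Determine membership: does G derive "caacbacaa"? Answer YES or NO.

CNF form of G:
  S -> S S | T0 B | T2 A | T2 T2
  A -> T0 T0 | a
  B -> T1 T1
  T0 -> c
  T1 -> a
  T2 -> b

CYK table (by increasing span):
  cell(0,0) c: {T0}  orig:{}
  cell(1,1) a: {A,T1}  orig:{A}
  cell(2,2) a: {A,T1}  orig:{A}
  cell(3,3) c: {T0}  orig:{}
  cell(4,4) b: {T2}  orig:{}
  cell(5,5) a: {A,T1}  orig:{A}
  cell(6,6) c: {T0}  orig:{}
  cell(7,7) a: {A,T1}  orig:{A}
  cell(8,8) a: {A,T1}  orig:{A}
  cell(0,1) ca: ∅
  cell(1,2) aa: {B}
  cell(2,3) ac: ∅
  cell(3,4) cb: ∅
  cell(4,5) ba: {S}
  cell(5,6) ac: ∅
  cell(6,7) ca: ∅
  cell(7,8) aa: {B}
  cell(0,2) caa: {S}
  cell(1,3) aac: ∅
  cell(2,4) acb: ∅
  cell(3,5) cba: ∅
  cell(4,6) bac: ∅
  cell(5,7) aca: ∅
  cell(6,8) caa: {S}
  cell(0,3) caac: ∅
  cell(1,4) aacb: ∅
  cell(2,5) acba: ∅
  cell(3,6) cbac: ∅
  cell(4,7) baca: ∅
  cell(5,8) acaa: ∅
  cell(0,4) caacb: ∅
  cell(1,5) aacba: ∅
  cell(2,6) acbac: ∅
  cell(3,7) cbaca: ∅
  cell(4,8) bacaa: {S}
  cell(0,5) caacba: ∅
  cell(1,6) aacbac: ∅
  cell(2,7) acbaca: ∅
  cell(3,8) cbacaa: ∅
  cell(0,6) caacbac: ∅
  cell(1,7) aacbaca: ∅
  cell(2,8) acbacaa: ∅
  cell(0,7) caacbaca: ∅
  cell(1,8) aacbacaa: ∅
  cell(0,8) caacbacaa: ∅

S ∉ T[0,8] ⇒ NO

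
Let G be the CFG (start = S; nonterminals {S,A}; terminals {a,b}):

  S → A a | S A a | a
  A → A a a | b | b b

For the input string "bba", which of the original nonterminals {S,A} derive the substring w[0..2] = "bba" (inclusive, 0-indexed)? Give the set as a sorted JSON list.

Convert to CNF:
  S -> A T0 | S X3 | a
  A -> A X2 | T1 T1 | b
  T0 -> a
  T1 -> b
  X2 -> T0 T0
  X3 -> A T0

CYK fill (cells [i..j] with 0 ≤ i ≤ j ≤ 2 only):
  cell(0,0) b: {A,T1}  orig:{A}
  cell(1,1) b: {A,T1}  orig:{A}
  cell(2,2) a: {S,T0}  orig:{S}
  cell(0,1) bb: {A}
  cell(1,2) ba: {S,X3}  orig:{S}
  cell(0,2) bba: {S,X3}  orig:{S}

Original NTs in T[0,2] deriving "bba": ["S"]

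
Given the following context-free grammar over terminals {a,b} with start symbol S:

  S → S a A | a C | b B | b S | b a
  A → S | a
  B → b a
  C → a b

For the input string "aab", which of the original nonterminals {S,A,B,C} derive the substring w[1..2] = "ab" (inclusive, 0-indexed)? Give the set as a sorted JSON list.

Convert to CNF:
  S -> S X3 | T0 C | T1 B | T1 S | T1 T0
  A -> S X2 | T0 C | T1 B | T1 S | T1 T0 | a
  B -> T1 T0
  C -> T0 T1
  T0 -> a
  T1 -> b
  X2 -> T0 A
  X3 -> T0 A

Fill CYK table bottom-up (cells [i..j] with 1 ≤ i ≤ j ≤ 2 only):
  [1..1]={A,T0}  "a"  orig:{A}
  [2..2]={T1}  "b"  orig:{}
  [1..2]={C}  "ab"

Original NTs in T[1,2] deriving "ab": ["C"]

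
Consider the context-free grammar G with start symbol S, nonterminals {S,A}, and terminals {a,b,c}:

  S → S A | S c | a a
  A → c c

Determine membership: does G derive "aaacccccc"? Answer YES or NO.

Convert to CNF:
  S -> S A | S T0 | T1 T1
  A -> T0 T0
  T0 -> c
  T1 -> a

CYK fill:
  [0..0]={T1}  "a"  orig:{}
  [1..1]={T1}  "a"  orig:{}
  [2..2]={T1}  "a"  orig:{}
  [3..3]={T0}  "c"  orig:{}
  [4..4]={T0}  "c"  orig:{}
  [5..5]={T0}  "c"  orig:{}
  [6..6]={T0}  "c"  orig:{}
  [7..7]={T0}  "c"  orig:{}
  [8..8]={T0}  "c"  orig:{}
  [0..1]={S}  "aa"
  [1..2]={S}  "aa"
  [2..3]=∅  "ac"
  [3..4]={A}  "cc"
  [4..5]={A}  "cc"
  [5..6]={A}  "cc"
  [6..7]={A}  "cc"
  [7..8]={A}  "cc"
  [0..2]=∅  "aaa"
  [1..3]={S}  "aac"
  [2..4]=∅  "acc"
  [3..5]=∅  "ccc"
  [4..6]=∅  "ccc"
  [5..7]=∅  "ccc"
  [6..8]=∅  "ccc"
  [0..3]=∅  "aaac"
  [1..4]={S}  "aacc"
  [2..5]=∅  "accc"
  [3..6]=∅  "cccc"
  [4..7]=∅  "cccc"
  [5..8]=∅  "cccc"
  [0..4]=∅  "aaacc"
  [1..5]={S}  "aaccc"
  [2..6]=∅  "acccc"
  [3..7]=∅  "ccccc"
  [4..8]=∅  "ccccc"
  [0..5]=∅  "aaaccc"
  [1..6]={S}  "aacccc"
  [2..7]=∅  "accccc"
  [3..8]=∅  "cccccc"
  [0..6]=∅  "aaacccc"
  [1..7]={S}  "aaccccc"
  [2..8]=∅  "acccccc"
  [0..7]=∅  "aaaccccc"
  [1..8]={S}  "aacccccc"
  [0..8]=∅  "aaacccccc"

S ∉ T[0,8] ⇒ NO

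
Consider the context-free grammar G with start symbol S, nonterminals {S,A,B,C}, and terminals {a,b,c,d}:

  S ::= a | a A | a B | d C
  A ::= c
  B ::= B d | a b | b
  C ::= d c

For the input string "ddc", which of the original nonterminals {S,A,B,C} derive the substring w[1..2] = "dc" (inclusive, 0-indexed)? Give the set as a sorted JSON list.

CNF form of G:
  S -> T0 C | T1 A | T1 B | a
  A -> c
  B -> B T0 | T1 T2 | b
  C -> T0 T3
  T0 -> d
  T1 -> a
  T2 -> b
  T3 -> c

CYK fill (cells [i..j] with 1 ≤ i ≤ j ≤ 2 only):
  cell(1,1) d: {T0}  orig:{}
  cell(2,2) c: {A,T3}  orig:{A}
  cell(1,2) dc: {C}

Original NTs in T[1,2] deriving "dc": ["C"]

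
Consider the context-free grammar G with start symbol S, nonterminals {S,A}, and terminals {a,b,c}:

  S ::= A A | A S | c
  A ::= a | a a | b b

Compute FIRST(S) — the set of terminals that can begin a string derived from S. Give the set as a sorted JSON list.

FIRST sets, iterate to fixpoint:
iter 1:
  A via A→a: +{a}
  A via A→b b: +{b}
  S via S→A A: +{a,b}
  S via S→c: +{c}
  S: {a,b,c}  A: {a,b}
iter 2: (no change)
  S: {a,b,c}  A: {a,b}

FIRST(S) = ["a", "b", "c"]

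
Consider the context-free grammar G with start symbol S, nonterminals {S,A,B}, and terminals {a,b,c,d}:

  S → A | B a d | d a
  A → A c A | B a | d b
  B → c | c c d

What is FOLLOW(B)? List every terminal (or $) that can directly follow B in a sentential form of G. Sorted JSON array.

Compute FIRST by fixpoint:
round 1:
  A via A→d b: +{d}
  B via B→c: +{c}
  S via S→A: +{d}
  S via S→B a d: +{c}
  FIRST[S]={c,d}  FIRST[A]={d}  FIRST[B]={c}
round 2:
  A via A→B a: +{c}
  FIRST[S]={c,d}  FIRST[A]={c,d}  FIRST[B]={c}
round 3: done
  FIRST[S]={c,d}  FIRST[A]={c,d}  FIRST[B]={c}

FOLLOW sets:
seed FOLLOW(S) with $
round 1:
  A→A c A: FOLLOW(A) ⊇ FIRST(c) = {c}; new: +{c}
  A→B a: FOLLOW(B) ⊇ FIRST(a) = {a}; new: +{a}
  S→A: FOLLOW(A) ⊇ FOLLOW(S) ⊇ {$}; new: +{$}
  S: {$}  A: {$,c}  B: {a}
round 2: (stable)
  S: {$}  A: {$,c}  B: {a}

FOLLOW(B) = ["a"]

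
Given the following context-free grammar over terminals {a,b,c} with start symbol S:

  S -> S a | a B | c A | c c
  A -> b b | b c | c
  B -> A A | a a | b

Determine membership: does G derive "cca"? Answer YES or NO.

Convert to CNF:
  S -> S T2 | T1 A | T1 T1 | T2 B
  A -> T0 T0 | T0 T1 | c
  B -> A A | T2 T2 | b
  T0 -> b
  T1 -> c
  T2 -> a

CYK fill:
  T[0,0] 'c' = {A,T1}  orig:{A}
  T[1,1] 'c' = {A,T1}  orig:{A}
  T[2,2] 'a' = {T2}  orig:{}
  T[0,1] 'cc' = {B,S}
  T[1,2] 'ca' = ∅
  T[0,2] 'cca' = {S}

S ∈ T[0,2] ⇒ YES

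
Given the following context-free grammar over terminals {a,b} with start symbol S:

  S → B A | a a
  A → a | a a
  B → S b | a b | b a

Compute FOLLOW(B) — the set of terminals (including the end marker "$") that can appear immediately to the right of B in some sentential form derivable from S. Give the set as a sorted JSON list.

Compute FIRST by fixpoint:
pass 1:
  A via A→a: +{a}
  B via B→a b: +{a}
  B via B→b a: +{b}
  S via S→B A: +{a,b}
  FIRST(S)={a,b}  FIRST(A)={a}  FIRST(B)={a,b}
pass 2: (stable)
  FIRST(S)={a,b}  FIRST(A)={a}  FIRST(B)={a,b}

Compute FOLLOW by fixpoint:
seed FOLLOW(S) with $
[1]
  B→S b: FOLLOW(S) ⊇ FIRST(b) = {b}; new: +{b}
  S→B A: FOLLOW(B) ⊇ FIRST(A) = {a}; new: +{a}
  S→B A: FOLLOW(A) ⊇ FOLLOW(S) ⊇ {$,b}; new: +{$,b}
  FOLLOW(S)={$,b}  FOLLOW(A)={$,b}  FOLLOW(B)={a}
[2] (no change)
  FOLLOW(S)={$,b}  FOLLOW(A)={$,b}  FOLLOW(B)={a}

FOLLOW(B) = ["a"]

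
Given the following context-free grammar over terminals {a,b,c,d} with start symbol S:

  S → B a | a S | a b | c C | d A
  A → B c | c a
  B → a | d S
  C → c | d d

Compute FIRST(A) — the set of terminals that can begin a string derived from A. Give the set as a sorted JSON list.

FIRST iteration:
[1]
  A via A→c a: +{c}
  B via B→a: +{a}
  B via B→d S: +{d}
  C via C→c: +{c}
  C via C→d d: +{d}
  S via S→B a: +{a,d}
  S via S→c C: +{c}
  FIRST[S]={a,c,d}  FIRST[A]={c}  FIRST[B]={a,d}  FIRST[C]={c,d}
[2]
  A via A→B c: +{a,d}
  FIRST[S]={a,c,d}  FIRST[A]={a,c,d}  FIRST[B]={a,d}  FIRST[C]={c,d}
[3] done
  FIRST[S]={a,c,d}  FIRST[A]={a,c,d}  FIRST[B]={a,d}  FIRST[C]={c,d}

FIRST(A) = ["a", "c", "d"]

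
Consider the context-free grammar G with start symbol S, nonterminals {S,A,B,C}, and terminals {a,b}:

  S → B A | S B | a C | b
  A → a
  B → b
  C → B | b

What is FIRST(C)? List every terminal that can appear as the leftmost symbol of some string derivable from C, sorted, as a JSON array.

FIRST iteration:
iter 1:
  A via A→a: +{a}
  B via B→b: +{b}
  C via C→B: +{b}
  S via S→B A: +{b}
  S via S→a C: +{a}
  S: {a,b}  A: {a}  B: {b}  C: {b}
iter 2: done
  S: {a,b}  A: {a}  B: {b}  C: {b}

FIRST(C) = ["b"]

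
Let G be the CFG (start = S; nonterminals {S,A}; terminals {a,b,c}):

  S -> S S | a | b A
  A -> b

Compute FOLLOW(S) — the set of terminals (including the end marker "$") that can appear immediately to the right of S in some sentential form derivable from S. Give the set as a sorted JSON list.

FIRST sets, iterate to fixpoint:
iter 1:
  A via A→b: +{b}
  S via S→a: +{a}
  S via S→b A: +{b}
  FIRST[S]={a,b}  FIRST[A]={b}
iter 2: (stable)
  FIRST[S]={a,b}  FIRST[A]={b}

FOLLOW sets:
FOLLOW(S) := {$}
iter 1:
  S→S S: FOLLOW(S) ⊇ FIRST(S) = {a,b}; new: +{a,b}
  S→b A: FOLLOW(A) ⊇ FOLLOW(S) ⊇ {$,a,b}; new: +{$,a,b}
  FOLLOW(S)={$,a,b}  FOLLOW(A)={$,a,b}
iter 2: done
  FOLLOW(S)={$,a,b}  FOLLOW(A)={$,a,b}

FOLLOW(S) = ["$", "a", "b"]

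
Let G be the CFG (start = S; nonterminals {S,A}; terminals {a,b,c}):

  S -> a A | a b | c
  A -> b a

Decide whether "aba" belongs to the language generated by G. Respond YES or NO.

Convert to CNF:
  S -> T1 A | T1 T0 | c
  A -> T0 T1
  T0 -> b
  T1 -> a

CYK table (by increasing span):
  T[0,0] 'a' = {T1}  orig:{}
  T[1,1] 'b' = {T0}  orig:{}
  T[2,2] 'a' = {T1}  orig:{}
  T[0,1] 'ab' = {S}
  T[1,2] 'ba' = {A}
  T[0,2] 'aba' = {S}

S ∈ T[0,2] ⇒ YES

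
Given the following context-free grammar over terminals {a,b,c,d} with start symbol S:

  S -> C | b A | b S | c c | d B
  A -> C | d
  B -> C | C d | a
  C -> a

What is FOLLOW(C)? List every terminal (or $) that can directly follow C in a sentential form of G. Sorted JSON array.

FIRST sets, iterate to fixpoint:
round 1:
  A via A→d: +{d}
  B via B→a: +{a}
  C via C→a: +{a}
  S via S→C: +{a}
  S via S→b A: +{b}
  S via S→c c: +{c}
  S via S→d B: +{d}
  FIRST[S]={a,b,c,d}  FIRST[A]={d}  FIRST[B]={a}  FIRST[C]={a}
round 2:
  A via A→C: +{a}
  FIRST[S]={a,b,c,d}  FIRST[A]={a,d}  FIRST[B]={a}  FIRST[C]={a}
round 3: (no change)
  FIRST[S]={a,b,c,d}  FIRST[A]={a,d}  FIRST[B]={a}  FIRST[C]={a}

FOLLOW iteration:
FOLLOW(S) := {$}
[1]
  B→C d: FOLLOW(C) ⊇ FIRST(d) = {d}; new: +{d}
  S→C: FOLLOW(C) ⊇ FOLLOW(S) ⊇ {$}; new: +{$}
  S→b A: FOLLOW(A) ⊇ FOLLOW(S) ⊇ {$}; new: +{$}
  S→d B: FOLLOW(B) ⊇ FOLLOW(S) ⊇ {$}; new: +{$}
  FOLLOW(S)={$}  FOLLOW(A)={$}  FOLLOW(B)={$}  FOLLOW(C)={$,d}
[2] done
  FOLLOW(S)={$}  FOLLOW(A)={$}  FOLLOW(B)={$}  FOLLOW(C)={$,d}

FOLLOW(C) = ["$", "d"]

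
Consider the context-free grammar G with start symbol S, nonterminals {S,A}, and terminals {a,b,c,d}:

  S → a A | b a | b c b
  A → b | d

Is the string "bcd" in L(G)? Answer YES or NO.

CNF form of G:
  S -> T0 A | T1 T0 | T1 X3
  A -> b | d
  T0 -> a
  T1 -> b
  T2 -> c
  X3 -> T2 T1

CYK table (by increasing span):
  [0..0]={A,T1}  "b"  orig:{A}
  [1..1]={T2}  "c"  orig:{}
  [2..2]={A}  "d"
  [0..1]=∅  "bc"
  [1..2]=∅  "cd"
  [0..2]=∅  "bcd"

S ∉ T[0,2] ⇒ NO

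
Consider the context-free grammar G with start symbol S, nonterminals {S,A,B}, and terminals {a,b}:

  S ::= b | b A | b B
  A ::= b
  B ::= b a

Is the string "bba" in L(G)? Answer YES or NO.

Convert to CNF:
  S -> T0 A | T0 B | b
  A -> b
  B -> T0 T1
  T0 -> b
  T1 -> a

Fill CYK table bottom-up:
  cell(0,0) b: {A,S,T0}  orig:{A,S}
  cell(1,1) b: {A,S,T0}  orig:{A,S}
  cell(2,2) a: {T1}  orig:{}
  cell(0,1) bb: {S}
  cell(1,2) ba: {B}
  cell(0,2) bba: {S}

S ∈ T[0,2] ⇒ YES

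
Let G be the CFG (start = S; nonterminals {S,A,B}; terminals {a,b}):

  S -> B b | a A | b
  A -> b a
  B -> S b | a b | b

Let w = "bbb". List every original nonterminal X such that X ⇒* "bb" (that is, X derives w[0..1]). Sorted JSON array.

CNF form of G:
  S -> B T0 | T1 A | b
  A -> T0 T1
  B -> S T0 | T1 T0 | b
  T0 -> b
  T1 -> a

CYK table (by increasing span), restricted to cells inside w[0..1]:
  T[0,0] 'b' = {B,S,T0}  orig:{B,S}
  T[1,1] 'b' = {B,S,T0}  orig:{B,S}
  T[0,1] 'bb' = {B,S}

Original NTs in T[0,1] deriving "bb": ["B", "S"]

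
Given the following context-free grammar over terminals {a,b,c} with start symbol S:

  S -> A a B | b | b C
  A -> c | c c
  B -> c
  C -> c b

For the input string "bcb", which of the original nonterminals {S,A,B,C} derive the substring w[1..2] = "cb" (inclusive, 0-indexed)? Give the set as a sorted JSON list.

Convert to CNF:
  S -> A X3 | T1 C | b
  A -> T0 T0 | c
  B -> c
  C -> T0 T1
  T0 -> c
  T1 -> b
  T2 -> a
  X3 -> T2 B

CYK fill, restricted to cells inside w[1..2]:
  [1..1]={A,B,T0}  "c"  orig:{A,B}
  [2..2]={S,T1}  "b"  orig:{S}
  [1..2]={C}  "cb"

Original NTs in T[1,2] deriving "cb": ["C"]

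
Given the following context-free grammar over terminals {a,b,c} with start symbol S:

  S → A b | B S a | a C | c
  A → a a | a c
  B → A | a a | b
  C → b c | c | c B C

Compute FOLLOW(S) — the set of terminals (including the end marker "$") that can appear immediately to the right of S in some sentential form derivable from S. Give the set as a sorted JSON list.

FIRST iteration:
iter 1:
  A via A→a a: +{a}
  B via B→A: +{a}
  B via B→b: +{b}
  C via C→b c: +{b}
  C via C→c: +{c}
  S via S→A b: +{a}
  S via S→B S a: +{b}
  S via S→c: +{c}
  S: {a,b,c}  A: {a}  B: {a,b}  C: {b,c}
iter 2: done
  S: {a,b,c}  A: {a}  B: {a,b}  C: {b,c}

FOLLOW iteration:
FOLLOW(S) := {$}
[1]
  C→c B C: FOLLOW(B) ⊇ FIRST(C) = {b,c}; new: +{b,c}
  S→A b: FOLLOW(A) ⊇ FIRST(b) = {b}; new: +{b}
  S→B S a: FOLLOW(B) ⊇ FIRST(S) = {a,b,c}; new: +{a}
  S→B S a: FOLLOW(S) ⊇ FIRST(a) = {a}; new: +{a}
  S→a C: FOLLOW(C) ⊇ FOLLOW(S) ⊇ {$,a}; new: +{$,a}
  FOLLOW[S]={$,a}  FOLLOW[A]={b}  FOLLOW[B]={a,b,c}  FOLLOW[C]={$,a}
[2]
  B→A: FOLLOW(A) ⊇ FOLLOW(B) ⊇ {a,b,c}; new: +{a,c}
  FOLLOW[S]={$,a}  FOLLOW[A]={a,b,c}  FOLLOW[B]={a,b,c}  FOLLOW[C]={$,a}
[3] — fixpoint
  FOLLOW[S]={$,a}  FOLLOW[A]={a,b,c}  FOLLOW[B]={a,b,c}  FOLLOW[C]={$,a}

FOLLOW(S) = ["$", "a"]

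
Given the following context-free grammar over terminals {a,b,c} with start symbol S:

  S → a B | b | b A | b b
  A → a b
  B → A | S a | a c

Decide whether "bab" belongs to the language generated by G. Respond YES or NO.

Convert to CNF:
  S -> T0 B | T1 A | T1 T1 | b
  A -> T0 T1
  B -> S T0 | T0 T1 | T0 T2
  T0 -> a
  T1 -> b
  T2 -> c

Fill CYK table bottom-up:
  cell(0,0) b: {S,T1}  orig:{S}
  cell(1,1) a: {T0}  orig:{}
  cell(2,2) b: {S,T1}  orig:{S}
  cell(0,1) ba: {B}
  cell(1,2) ab: {A,B}
  cell(0,2) bab: {S}

S ∈ T[0,2] ⇒ YES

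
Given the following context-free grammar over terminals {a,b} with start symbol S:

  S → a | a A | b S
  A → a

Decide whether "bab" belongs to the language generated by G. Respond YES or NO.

CNF form of G:
  S -> T0 A | T1 S | a
  A -> a
  T0 -> a
  T1 -> b

CYK fill:
  T[0,0] 'b' = {T1}  orig:{}
  T[1,1] 'a' = {A,S,T0}  orig:{A,S}
  T[2,2] 'b' = {T1}  orig:{}
  T[0,1] 'ba' = {S}
  T[1,2] 'ab' = ∅
  T[0,2] 'bab' = ∅

S ∉ T[0,2] ⇒ NO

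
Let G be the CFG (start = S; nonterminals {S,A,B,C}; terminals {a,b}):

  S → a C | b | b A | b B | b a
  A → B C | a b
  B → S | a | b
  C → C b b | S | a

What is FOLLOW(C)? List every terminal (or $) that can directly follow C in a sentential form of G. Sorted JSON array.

FIRST sets, iterate to fixpoint:
iter 1:
  A via A→a b: +{a}
  B via B→a: +{a}
  B via B→b: +{b}
  C via C→a: +{a}
  S via S→a C: +{a}
  S via S→b: +{b}
  FIRST[S]={a,b}  FIRST[A]={a}  FIRST[B]={a,b}  FIRST[C]={a}
iter 2:
  A via A→B C: +{b}
  C via C→S: +{b}
  FIRST[S]={a,b}  FIRST[A]={a,b}  FIRST[B]={a,b}  FIRST[C]={a,b}
iter 3: done
  FIRST[S]={a,b}  FIRST[A]={a,b}  FIRST[B]={a,b}  FIRST[C]={a,b}

Compute FOLLOW by fixpoint:
FOLLOW(S) := {$}
round 1:
  A→B C: FOLLOW(B) ⊇ FIRST(C) = {a,b}; new: +{a,b}
  B→S: FOLLOW(S) ⊇ FOLLOW(B) ⊇ {a,b}; new: +{a,b}
  C→C b b: FOLLOW(C) ⊇ FIRST(b) = {b}; new: +{b}
  S→a C: FOLLOW(C) ⊇ FOLLOW(S) ⊇ {$,a,b}; new: +{$,a}
  S→b A: FOLLOW(A) ⊇ FOLLOW(S) ⊇ {$,a,b}; new: +{$,a,b}
  S→b B: FOLLOW(B) ⊇ FOLLOW(S) ⊇ {$,a,b}; new: +{$}
  FOLLOW(S)={$,a,b}  FOLLOW(A)={$,a,b}  FOLLOW(B)={$,a,b}  FOLLOW(C)={$,a,b}
round 2: (no change)
  FOLLOW(S)={$,a,b}  FOLLOW(A)={$,a,b}  FOLLOW(B)={$,a,b}  FOLLOW(C)={$,a,b}

FOLLOW(C) = ["$", "a", "b"]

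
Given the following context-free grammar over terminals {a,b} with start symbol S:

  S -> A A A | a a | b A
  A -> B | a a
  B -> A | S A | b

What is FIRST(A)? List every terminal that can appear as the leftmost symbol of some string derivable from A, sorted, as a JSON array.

FIRST iteration:
[1]
  A via A→a a: +{a}
  B via B→A: +{a}
  B via B→b: +{b}
  S via S→A A A: +{a}
  S via S→b A: +{b}
  S: {a,b}  A: {a}  B: {a,b}
[2]
  A via A→B: +{b}
  S: {a,b}  A: {a,b}  B: {a,b}
[3] done
  S: {a,b}  A: {a,b}  B: {a,b}

FIRST(A) = ["a", "b"]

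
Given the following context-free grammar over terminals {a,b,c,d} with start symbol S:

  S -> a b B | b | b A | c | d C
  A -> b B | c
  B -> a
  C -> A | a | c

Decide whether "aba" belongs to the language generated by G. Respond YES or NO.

CNF form of G:
  S -> T0 A | T1 X3 | T2 C | b | c
  A -> T0 B | c
  B -> a
  C -> T0 B | a | c
  T0 -> b
  T1 -> a
  T2 -> d
  X3 -> T0 B

CYK table (by increasing span):
  cell(0,0) a: {B,C,T1}  orig:{B,C}
  cell(1,1) b: {S,T0}  orig:{S}
  cell(2,2) a: {B,C,T1}  orig:{B,C}
  cell(0,1) ab: ∅
  cell(1,2) ba: {A,C,X3}  orig:{A,C}
  cell(0,2) aba: {S}

S ∈ T[0,2] ⇒ YES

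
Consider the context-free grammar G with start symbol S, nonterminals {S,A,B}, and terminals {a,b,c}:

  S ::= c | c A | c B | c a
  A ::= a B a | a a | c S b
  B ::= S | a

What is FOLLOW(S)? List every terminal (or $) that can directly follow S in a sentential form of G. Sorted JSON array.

FIRST sets, iterate to fixpoint:
iter 1:
  A via A→a B a: +{a}
  A via A→c S b: +{c}
  B via B→a: +{a}
  S via S→c: +{c}
  FIRST(S)={c}  FIRST(A)={a,c}  FIRST(B)={a}
iter 2:
  B via B→S: +{c}
  FIRST(S)={c}  FIRST(A)={a,c}  FIRST(B)={a,c}
iter 3: (no change)
  FIRST(S)={c}  FIRST(A)={a,c}  FIRST(B)={a,c}

Compute FOLLOW by fixpoint:
initialize: $ ∈ FOLLOW(S)
[1]
  A→a B a: FOLLOW(B) ⊇ FIRST(a) = {a}; new: +{a}
  A→c S b: FOLLOW(S) ⊇ FIRST(b) = {b}; new: +{b}
  B→S: FOLLOW(S) ⊇ FOLLOW(B) ⊇ {a}; new: +{a}
  S→c A: FOLLOW(A) ⊇ FOLLOW(S) ⊇ {$,a,b}; new: +{$,a,b}
  S→c B: FOLLOW(B) ⊇ FOLLOW(S) ⊇ {$,a,b}; new: +{$,b}
  FOLLOW[S]={$,a,b}  FOLLOW[A]={$,a,b}  FOLLOW[B]={$,a,b}
[2] done
  FOLLOW[S]={$,a,b}  FOLLOW[A]={$,a,b}  FOLLOW[B]={$,a,b}

FOLLOW(S) = ["$", "a", "b"]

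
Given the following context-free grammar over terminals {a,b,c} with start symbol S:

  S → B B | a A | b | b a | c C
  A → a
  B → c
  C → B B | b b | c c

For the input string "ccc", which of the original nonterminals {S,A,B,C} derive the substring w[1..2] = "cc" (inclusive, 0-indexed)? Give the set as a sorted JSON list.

CNF form of G:
  S -> B B | T0 T2 | T1 C | T2 A | b
  A -> a
  B -> c
  C -> B B | T0 T0 | T1 T1
  T0 -> b
  T1 -> c
  T2 -> a

Fill CYK table bottom-up, restricted to cells inside w[1..2]:
  [1..1]={B,T1}  "c"  orig:{B}
  [2..2]={B,T1}  "c"  orig:{B}
  [1..2]={C,S}  "cc"

Original NTs in T[1,2] deriving "cc": ["C", "S"]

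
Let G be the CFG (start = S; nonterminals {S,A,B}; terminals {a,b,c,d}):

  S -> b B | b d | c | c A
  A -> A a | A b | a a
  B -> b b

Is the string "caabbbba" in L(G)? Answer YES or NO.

CNF form of G:
  S -> T1 B | T1 T2 | T3 A | c
  A -> A T0 | A T1 | T0 T0
  B -> T1 T1
  T0 -> a
  T1 -> b
  T2 -> d
  T3 -> c

CYK fill:
  T[0,0] 'c' = {S,T3}  orig:{S}
  T[1,1] 'a' = {T0}  orig:{}
  T[2,2] 'a' = {T0}  orig:{}
  T[3,3] 'b' = {T1}  orig:{}
  T[4,4] 'b' = {T1}  orig:{}
  T[5,5] 'b' = {T1}  orig:{}
  T[6,6] 'b' = {T1}  orig:{}
  T[7,7] 'a' = {T0}  orig:{}
  T[0,1] 'ca' = ∅
  T[1,2] 'aa' = {A}
  T[2,3] 'ab' = ∅
  T[3,4] 'bb' = {B}
  T[4,5] 'bb' = {B}
  T[5,6] 'bb' = {B}
  T[6,7] 'ba' = ∅
  T[0,2] 'caa' = {S}
  T[1,3] 'aab' = {A}
  T[2,4] 'abb' = ∅
  T[3,5] 'bbb' = {S}
  T[4,6] 'bbb' = {S}
  T[5,7] 'bba' = ∅
  T[0,3] 'caab' = {S}
  T[1,4] 'aabb' = {A}
  T[2,5] 'abbb' = ∅
  T[3,6] 'bbbb' = ∅
  T[4,7] 'bbba' = ∅
  T[0,4] 'caabb' = {S}
  T[1,5] 'aabbb' = {A}
  T[2,6] 'abbbb' = ∅
  T[3,7] 'bbbba' = ∅
  T[0,5] 'caabbb' = {S}
  T[1,6] 'aabbbb' = {A}
  T[2,7] 'abbbba' = ∅
  T[0,6] 'caabbbb' = {S}
  T[1,7] 'aabbbba' = {A}
  T[0,7] 'caabbbba' = {S}

S ∈ T[0,7] ⇒ YES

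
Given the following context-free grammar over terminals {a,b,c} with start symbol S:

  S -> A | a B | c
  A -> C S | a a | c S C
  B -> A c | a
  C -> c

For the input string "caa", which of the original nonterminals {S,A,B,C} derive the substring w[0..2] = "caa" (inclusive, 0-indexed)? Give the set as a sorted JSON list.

Convert to CNF:
  S -> C S | T0 B | T0 T0 | T1 X3 | c
  A -> C S | T0 T0 | T1 X2
  B -> A T1 | a
  C -> c
  T0 -> a
  T1 -> c
  X2 -> S C
  X3 -> S C

CYK fill, restricted to cells inside w[0..2]:
  [0..0]={C,S,T1}  "c"  orig:{C,S}
  [1..1]={B,T0}  "a"  orig:{B}
  [2..2]={B,T0}  "a"  orig:{B}
  [0..1]=∅  "ca"
  [1..2]={A,S}  "aa"
  [0..2]={A,S}  "caa"

Original NTs in T[0,2] deriving "caa": ["A", "S"]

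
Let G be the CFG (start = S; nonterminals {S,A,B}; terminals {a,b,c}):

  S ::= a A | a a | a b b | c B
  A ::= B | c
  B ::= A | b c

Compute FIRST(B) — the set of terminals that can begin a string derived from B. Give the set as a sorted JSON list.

FIRST iteration:
round 1:
  A via A→c: +{c}
  B via B→A: +{c}
  B via B→b c: +{b}
  S via S→a A: +{a}
  S via S→c B: +{c}
  FIRST[S]={a,c}  FIRST[A]={c}  FIRST[B]={b,c}
round 2:
  A via A→B: +{b}
  FIRST[S]={a,c}  FIRST[A]={b,c}  FIRST[B]={b,c}
round 3: (no change)
  FIRST[S]={a,c}  FIRST[A]={b,c}  FIRST[B]={b,c}

FIRST(B) = ["b", "c"]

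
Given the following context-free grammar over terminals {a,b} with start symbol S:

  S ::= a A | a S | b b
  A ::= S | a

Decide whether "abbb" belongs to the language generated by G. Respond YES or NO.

CNF form of G:
  S -> T0 A | T0 S | T1 T1
  A -> T0 A | T0 S | T1 T1 | a
  T0 -> a
  T1 -> b

CYK table (by increasing span):
  T[0,0] 'a' = {A,T0}  orig:{A}
  T[1,1] 'b' = {T1}  orig:{}
  T[2,2] 'b' = {T1}  orig:{}
  T[3,3] 'b' = {T1}  orig:{}
  T[0,1] 'ab' = ∅
  T[1,2] 'bb' = {A,S}
  T[2,3] 'bb' = {A,S}
  T[0,2] 'abb' = {A,S}
  T[1,3] 'bbb' = ∅
  T[0,3] 'abbb' = ∅

S ∉ T[0,3] ⇒ NO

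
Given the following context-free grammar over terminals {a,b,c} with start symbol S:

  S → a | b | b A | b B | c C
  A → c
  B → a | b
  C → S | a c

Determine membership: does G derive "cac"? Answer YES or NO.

CNF form of G:
  S -> T1 C | T2 A | T2 B | a | b
  A -> c
  B -> a | b
  C -> T0 T1 | T1 C | T2 A | T2 B | a | b
  T0 -> a
  T1 -> c
  T2 -> b

CYK table (by increasing span):
  cell(0,0) c: {A,T1}  orig:{A}
  cell(1,1) a: {B,C,S,T0}  orig:{B,C,S}
  cell(2,2) c: {A,T1}  orig:{A}
  cell(0,1) ca: {C,S}
  cell(1,2) ac: {C}
  cell(0,2) cac: {C,S}

S ∈ T[0,2] ⇒ YES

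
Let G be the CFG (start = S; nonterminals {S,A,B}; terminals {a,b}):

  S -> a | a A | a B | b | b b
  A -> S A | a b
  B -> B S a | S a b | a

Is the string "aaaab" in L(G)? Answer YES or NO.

CNF form of G:
  S -> T0 A | T0 B | T1 T1 | a | b
  A -> S A | T0 T1
  B -> B X2 | S X3 | a
  T0 -> a
  T1 -> b
  X2 -> S T0
  X3 -> T0 T1

Fill CYK table bottom-up:
  T[0,0] 'a' = {B,S,T0}  orig:{B,S}
  T[1,1] 'a' = {B,S,T0}  orig:{B,S}
  T[2,2] 'a' = {B,S,T0}  orig:{B,S}
  T[3,3] 'a' = {B,S,T0}  orig:{B,S}
  T[4,4] 'b' = {S,T1}  orig:{S}
  T[0,1] 'aa' = {S,X2}  orig:{S}
  T[1,2] 'aa' = {S,X2}  orig:{S}
  T[2,3] 'aa' = {S,X2}  orig:{S}
  T[3,4] 'ab' = {A,X3}  orig:{A}
  T[0,2] 'aaa' = {B,X2}  orig:{B}
  T[1,3] 'aaa' = {B,X2}  orig:{B}
  T[2,4] 'aab' = {A,B,S}
  T[0,3] 'aaaa' = {B,S}
  T[1,4] 'aaab' = {A,B,S}
  T[0,4] 'aaaab' = {A,S}

S ∈ T[0,4] ⇒ YES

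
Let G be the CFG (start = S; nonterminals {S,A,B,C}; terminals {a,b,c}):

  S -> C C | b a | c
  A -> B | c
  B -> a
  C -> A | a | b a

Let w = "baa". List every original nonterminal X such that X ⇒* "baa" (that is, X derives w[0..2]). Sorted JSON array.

CNF form of G:
  S -> C C | T0 T1 | c
  A -> a | c
  B -> a
  C -> T0 T1 | a | c
  T0 -> b
  T1 -> a

CYK fill — only the sub-triangle for w[0..2]:
  cell(0,0) b: {T0}  orig:{}
  cell(1,1) a: {A,B,C,T1}  orig:{A,B,C}
  cell(2,2) a: {A,B,C,T1}  orig:{A,B,C}
  cell(0,1) ba: {C,S}
  cell(1,2) aa: {S}
  cell(0,2) baa: {S}

Original NTs in T[0,2] deriving "baa": ["S"]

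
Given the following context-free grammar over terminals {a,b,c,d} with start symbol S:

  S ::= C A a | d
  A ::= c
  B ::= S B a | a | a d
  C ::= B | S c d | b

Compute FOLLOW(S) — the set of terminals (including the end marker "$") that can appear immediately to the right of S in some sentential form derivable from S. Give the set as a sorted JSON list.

FIRST sets, iterate to fixpoint:
round 1:
  A via A→c: +{c}
  B via B→a: +{a}
  C via C→B: +{a}
  C via C→b: +{b}
  S via S→C A a: +{a,b}
  S via S→d: +{d}
  FIRST(S)={a,b,d}  FIRST(A)={c}  FIRST(B)={a}  FIRST(C)={a,b}
round 2:
  B via B→S B a: +{b,d}
  C via C→B: +{d}
  FIRST(S)={a,b,d}  FIRST(A)={c}  FIRST(B)={a,b,d}  FIRST(C)={a,b,d}
round 3: (no change)
  FIRST(S)={a,b,d}  FIRST(A)={c}  FIRST(B)={a,b,d}  FIRST(C)={a,b,d}

FOLLOW iteration:
seed FOLLOW(S) with $
[1]
  B→S B a: FOLLOW(S) ⊇ FIRST(B) = {a,b,d}; new: +{a,b,d}
  B→S B a: FOLLOW(B) ⊇ FIRST(a) = {a}; new: +{a}
  C→S c d: FOLLOW(S) ⊇ FIRST(c) = {c}; new: +{c}
  S→C A a: FOLLOW(C) ⊇ FIRST(A) = {c}; new: +{c}
  S→C A a: FOLLOW(A) ⊇ FIRST(a) = {a}; new: +{a}
  FOLLOW(S)={$,a,b,c,d}  FOLLOW(A)={a}  FOLLOW(B)={a}  FOLLOW(C)={c}
[2]
  C→B: FOLLOW(B) ⊇ FOLLOW(C) ⊇ {c}; new: +{c}
  FOLLOW(S)={$,a,b,c,d}  FOLLOW(A)={a}  FOLLOW(B)={a,c}  FOLLOW(C)={c}
[3] (no change)
  FOLLOW(S)={$,a,b,c,d}  FOLLOW(A)={a}  FOLLOW(B)={a,c}  FOLLOW(C)={c}

FOLLOW(S) = ["$", "a", "b", "c", "d"]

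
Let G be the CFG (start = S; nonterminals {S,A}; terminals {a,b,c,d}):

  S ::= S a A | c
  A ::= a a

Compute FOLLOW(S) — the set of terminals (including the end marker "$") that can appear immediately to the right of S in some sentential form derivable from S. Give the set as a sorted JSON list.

Compute FIRST by fixpoint:
round 1:
  A via A→a a: +{a}
  S via S→c: +{c}
  FIRST[S]={c}  FIRST[A]={a}
round 2: done
  FIRST[S]={c}  FIRST[A]={a}

Compute FOLLOW by fixpoint:
FOLLOW(S) := {$}
pass 1:
  S→S a A: FOLLOW(S) ⊇ FIRST(a) = {a}; new: +{a}
  S→S a A: FOLLOW(A) ⊇ FOLLOW(S) ⊇ {$,a}; new: +{$,a}
  S: {$,a}  A: {$,a}
pass 2: — fixpoint
  S: {$,a}  A: {$,a}

FOLLOW(S) = ["$", "a"]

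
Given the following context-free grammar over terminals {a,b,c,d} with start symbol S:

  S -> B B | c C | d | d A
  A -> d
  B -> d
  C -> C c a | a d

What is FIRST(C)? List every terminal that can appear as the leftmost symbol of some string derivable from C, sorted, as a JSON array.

Compute FIRST by fixpoint:
iter 1:
  A via A→d: +{d}
  B via B→d: +{d}
  C via C→a d: +{a}
  S via S→B B: +{d}
  S via S→c C: +{c}
  FIRST(S)={c,d}  FIRST(A)={d}  FIRST(B)={d}  FIRST(C)={a}
iter 2: (no change)
  FIRST(S)={c,d}  FIRST(A)={d}  FIRST(B)={d}  FIRST(C)={a}

FIRST(C) = ["a"]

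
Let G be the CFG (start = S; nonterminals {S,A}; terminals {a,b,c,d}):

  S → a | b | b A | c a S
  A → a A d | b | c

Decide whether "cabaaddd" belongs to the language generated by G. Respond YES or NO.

Convert to CNF:
  S -> T2 A | T3 X5 | a | b
  A -> T0 X4 | b | c
  T0 -> a
  T1 -> d
  T2 -> b
  T3 -> c
  X4 -> A T1
  X5 -> T0 S

CYK table (by increasing span):
  cell(0,0) c: {A,T3}  orig:{A}
  cell(1,1) a: {S,T0}  orig:{S}
  cell(2,2) b: {A,S,T2}  orig:{A,S}
  cell(3,3) a: {S,T0}  orig:{S}
  cell(4,4) a: {S,T0}  orig:{S}
  cell(5,5) d: {T1}  orig:{}
  cell(6,6) d: {T1}  orig:{}
  cell(7,7) d: {T1}  orig:{}
  cell(0,1) ca: ∅
  cell(1,2) ab: {X5}  orig:{}
  cell(2,3) ba: ∅
  cell(3,4) aa: {X5}  orig:{}
  cell(4,5) ad: ∅
  cell(5,6) dd: ∅
  cell(6,7) dd: ∅
  cell(0,2) cab: {S}
  cell(1,3) aba: ∅
  cell(2,4) baa: ∅
  cell(3,5) aad: ∅
  cell(4,6) add: ∅
  cell(5,7) ddd: ∅
  cell(0,3) caba: ∅
  cell(1,4) abaa: ∅
  cell(2,5) baad: ∅
  cell(3,6) aadd: ∅
  cell(4,7) addd: ∅
  cell(0,4) cabaa: ∅
  cell(1,5) abaad: ∅
  cell(2,6) baadd: ∅
  cell(3,7) aaddd: ∅
  cell(0,5) cabaad: ∅
  cell(1,6) abaadd: ∅
  cell(2,7) baaddd: ∅
  cell(0,6) cabaadd: ∅
  cell(1,7) abaaddd: ∅
  cell(0,7) cabaaddd: ∅

S ∉ T[0,7] ⇒ NO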